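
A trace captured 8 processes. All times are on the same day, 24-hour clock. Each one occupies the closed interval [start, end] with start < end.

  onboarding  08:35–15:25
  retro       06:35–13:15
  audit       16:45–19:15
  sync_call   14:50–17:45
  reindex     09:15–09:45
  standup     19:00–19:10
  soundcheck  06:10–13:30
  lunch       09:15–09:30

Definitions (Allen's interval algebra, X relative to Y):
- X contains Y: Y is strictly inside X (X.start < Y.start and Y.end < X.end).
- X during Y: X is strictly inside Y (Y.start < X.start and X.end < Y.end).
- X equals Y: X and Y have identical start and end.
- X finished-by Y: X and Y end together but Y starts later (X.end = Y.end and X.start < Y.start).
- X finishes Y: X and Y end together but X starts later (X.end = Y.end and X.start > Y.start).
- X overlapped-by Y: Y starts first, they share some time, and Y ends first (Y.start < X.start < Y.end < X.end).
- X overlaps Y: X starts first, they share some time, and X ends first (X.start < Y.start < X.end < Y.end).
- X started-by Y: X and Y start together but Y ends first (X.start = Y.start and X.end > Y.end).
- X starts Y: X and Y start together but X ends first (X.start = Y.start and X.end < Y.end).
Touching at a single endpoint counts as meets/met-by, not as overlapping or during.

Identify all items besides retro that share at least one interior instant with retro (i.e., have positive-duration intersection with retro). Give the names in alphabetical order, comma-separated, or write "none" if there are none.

lunch, onboarding, reindex, soundcheck

Target retro = [06:35, 13:15].
audit [16:45, 19:15] → after → no.
lunch [09:15, 09:30] → during → yes.
onboarding [08:35, 15:25] → overlapped-by → yes.
reindex [09:15, 09:45] → during → yes.
soundcheck [06:10, 13:30] → contains → yes.
standup [19:00, 19:10] → after → no.
sync_call [14:50, 17:45] → after → no.
Result: lunch, onboarding, reindex, soundcheck.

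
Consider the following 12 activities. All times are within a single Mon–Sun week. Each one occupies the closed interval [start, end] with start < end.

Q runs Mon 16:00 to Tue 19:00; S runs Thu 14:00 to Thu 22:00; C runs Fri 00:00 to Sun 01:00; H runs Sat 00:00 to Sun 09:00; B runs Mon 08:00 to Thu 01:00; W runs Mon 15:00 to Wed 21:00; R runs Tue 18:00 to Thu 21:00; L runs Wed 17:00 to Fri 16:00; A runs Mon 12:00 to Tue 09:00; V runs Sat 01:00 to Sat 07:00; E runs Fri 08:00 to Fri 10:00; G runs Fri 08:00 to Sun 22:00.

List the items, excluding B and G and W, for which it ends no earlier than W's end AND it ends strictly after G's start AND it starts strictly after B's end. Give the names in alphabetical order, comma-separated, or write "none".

Conditions: its end is no earlier than W's end (X.end >= Wed 21:00) AND its end is strictly after G's start (X.end > Fri 08:00) AND its start is strictly after B's end (X.start > Thu 01:00).
A: end Tue 09:00 >= Wed 21:00? ✗; end Tue 09:00 > Fri 08:00? ✗; start Mon 12:00 > Thu 01:00? ✗ → no.
C: end Sun 01:00 >= Wed 21:00? ✓; end Sun 01:00 > Fri 08:00? ✓; start Fri 00:00 > Thu 01:00? ✓ → yes.
E: end Fri 10:00 >= Wed 21:00? ✓; end Fri 10:00 > Fri 08:00? ✓; start Fri 08:00 > Thu 01:00? ✓ → yes.
H: end Sun 09:00 >= Wed 21:00? ✓; end Sun 09:00 > Fri 08:00? ✓; start Sat 00:00 > Thu 01:00? ✓ → yes.
L: end Fri 16:00 >= Wed 21:00? ✓; end Fri 16:00 > Fri 08:00? ✓; start Wed 17:00 > Thu 01:00? ✗ → no.
Q: end Tue 19:00 >= Wed 21:00? ✗; end Tue 19:00 > Fri 08:00? ✗; start Mon 16:00 > Thu 01:00? ✗ → no.
R: end Thu 21:00 >= Wed 21:00? ✓; end Thu 21:00 > Fri 08:00? ✗; start Tue 18:00 > Thu 01:00? ✗ → no.
S: end Thu 22:00 >= Wed 21:00? ✓; end Thu 22:00 > Fri 08:00? ✗; start Thu 14:00 > Thu 01:00? ✓ → no.
V: end Sat 07:00 >= Wed 21:00? ✓; end Sat 07:00 > Fri 08:00? ✓; start Sat 01:00 > Thu 01:00? ✓ → yes.
Result: C, E, H, V.

C, E, H, V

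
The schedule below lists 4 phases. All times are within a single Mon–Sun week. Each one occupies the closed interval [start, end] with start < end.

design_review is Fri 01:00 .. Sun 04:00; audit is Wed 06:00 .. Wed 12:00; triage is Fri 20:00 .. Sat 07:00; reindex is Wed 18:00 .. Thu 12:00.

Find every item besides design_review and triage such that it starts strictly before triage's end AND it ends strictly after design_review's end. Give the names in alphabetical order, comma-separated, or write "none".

Conditions: its start is strictly before triage's end (X.start < Sat 07:00) AND its end is strictly after design_review's end (X.end > Sun 04:00).
audit: start Wed 06:00 < Sat 07:00? ✓; end Wed 12:00 > Sun 04:00? ✗ → no.
reindex: start Wed 18:00 < Sat 07:00? ✓; end Thu 12:00 > Sun 04:00? ✗ → no.
Result: none.

none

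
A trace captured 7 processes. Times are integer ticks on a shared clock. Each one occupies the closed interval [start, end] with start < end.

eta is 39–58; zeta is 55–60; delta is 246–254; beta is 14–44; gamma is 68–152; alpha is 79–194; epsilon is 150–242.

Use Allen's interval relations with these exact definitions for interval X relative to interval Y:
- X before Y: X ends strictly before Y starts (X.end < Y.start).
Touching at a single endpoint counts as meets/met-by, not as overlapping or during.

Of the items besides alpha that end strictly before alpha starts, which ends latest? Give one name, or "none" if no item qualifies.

zeta

Target alpha = [79, 194].
beta [14, 44] → before → candidate.
delta [246, 254] → after → excluded.
epsilon [150, 242] → overlapped-by → excluded.
eta [39, 58] → before → candidate.
gamma [68, 152] → overlaps → excluded.
zeta [55, 60] → before → candidate.
Among candidates, latest end is 60 → zeta.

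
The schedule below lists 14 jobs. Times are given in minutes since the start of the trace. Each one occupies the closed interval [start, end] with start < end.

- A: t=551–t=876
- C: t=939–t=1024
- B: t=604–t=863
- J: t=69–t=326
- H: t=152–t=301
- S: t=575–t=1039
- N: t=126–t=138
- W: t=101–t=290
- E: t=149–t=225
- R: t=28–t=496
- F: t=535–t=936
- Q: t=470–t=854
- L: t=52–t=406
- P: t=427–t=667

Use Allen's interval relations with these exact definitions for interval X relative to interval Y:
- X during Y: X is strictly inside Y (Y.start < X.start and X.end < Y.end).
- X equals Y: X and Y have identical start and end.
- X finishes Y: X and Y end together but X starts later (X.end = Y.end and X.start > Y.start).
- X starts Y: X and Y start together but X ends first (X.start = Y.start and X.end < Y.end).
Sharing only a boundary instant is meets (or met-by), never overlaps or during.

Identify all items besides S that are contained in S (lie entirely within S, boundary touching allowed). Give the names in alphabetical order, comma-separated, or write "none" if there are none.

Target S = [t=575, t=1039].
A [t=551, t=876] → overlaps → no.
B [t=604, t=863] → during → yes.
C [t=939, t=1024] → during → yes.
E [t=149, t=225] → before → no.
F [t=535, t=936] → overlaps → no.
H [t=152, t=301] → before → no.
J [t=69, t=326] → before → no.
L [t=52, t=406] → before → no.
N [t=126, t=138] → before → no.
P [t=427, t=667] → overlaps → no.
Q [t=470, t=854] → overlaps → no.
R [t=28, t=496] → before → no.
W [t=101, t=290] → before → no.
Result: B, C.

B, C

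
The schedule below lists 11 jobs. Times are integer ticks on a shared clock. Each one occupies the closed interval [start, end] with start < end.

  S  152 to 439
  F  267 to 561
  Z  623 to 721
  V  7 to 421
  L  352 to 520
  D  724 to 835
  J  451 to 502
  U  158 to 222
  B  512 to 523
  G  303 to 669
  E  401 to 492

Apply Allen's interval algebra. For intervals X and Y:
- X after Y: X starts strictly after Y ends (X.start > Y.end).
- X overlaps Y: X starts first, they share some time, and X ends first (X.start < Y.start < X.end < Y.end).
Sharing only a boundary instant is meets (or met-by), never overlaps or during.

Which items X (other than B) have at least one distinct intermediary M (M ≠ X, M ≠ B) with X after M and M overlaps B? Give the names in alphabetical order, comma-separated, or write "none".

Target B = [512, 523].
Intermediaries M with M overlaps B: L.
Via L — items with X after L: D, Z.
Union: D, Z.

D, Z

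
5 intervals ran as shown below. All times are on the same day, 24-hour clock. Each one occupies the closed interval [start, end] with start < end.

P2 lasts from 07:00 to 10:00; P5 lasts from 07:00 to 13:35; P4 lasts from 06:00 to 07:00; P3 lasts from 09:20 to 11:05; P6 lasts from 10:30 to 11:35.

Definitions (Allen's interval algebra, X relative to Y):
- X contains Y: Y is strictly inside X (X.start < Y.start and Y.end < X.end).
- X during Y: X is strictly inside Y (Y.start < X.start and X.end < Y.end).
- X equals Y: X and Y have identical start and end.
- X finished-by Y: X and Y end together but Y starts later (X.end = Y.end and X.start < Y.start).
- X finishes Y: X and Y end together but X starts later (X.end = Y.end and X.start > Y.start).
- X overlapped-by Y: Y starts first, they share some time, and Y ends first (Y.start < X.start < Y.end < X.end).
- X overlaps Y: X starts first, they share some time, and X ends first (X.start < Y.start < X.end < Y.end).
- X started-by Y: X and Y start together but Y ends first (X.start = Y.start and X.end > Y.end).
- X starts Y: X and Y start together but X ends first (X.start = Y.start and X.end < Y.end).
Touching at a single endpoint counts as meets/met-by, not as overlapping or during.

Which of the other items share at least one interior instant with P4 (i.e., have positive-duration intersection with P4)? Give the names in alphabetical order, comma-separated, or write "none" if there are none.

none

Target P4 = [06:00, 07:00].
P2 [07:00, 10:00] → met-by → no.
P3 [09:20, 11:05] → after → no.
P5 [07:00, 13:35] → met-by → no.
P6 [10:30, 11:35] → after → no.
Result: none.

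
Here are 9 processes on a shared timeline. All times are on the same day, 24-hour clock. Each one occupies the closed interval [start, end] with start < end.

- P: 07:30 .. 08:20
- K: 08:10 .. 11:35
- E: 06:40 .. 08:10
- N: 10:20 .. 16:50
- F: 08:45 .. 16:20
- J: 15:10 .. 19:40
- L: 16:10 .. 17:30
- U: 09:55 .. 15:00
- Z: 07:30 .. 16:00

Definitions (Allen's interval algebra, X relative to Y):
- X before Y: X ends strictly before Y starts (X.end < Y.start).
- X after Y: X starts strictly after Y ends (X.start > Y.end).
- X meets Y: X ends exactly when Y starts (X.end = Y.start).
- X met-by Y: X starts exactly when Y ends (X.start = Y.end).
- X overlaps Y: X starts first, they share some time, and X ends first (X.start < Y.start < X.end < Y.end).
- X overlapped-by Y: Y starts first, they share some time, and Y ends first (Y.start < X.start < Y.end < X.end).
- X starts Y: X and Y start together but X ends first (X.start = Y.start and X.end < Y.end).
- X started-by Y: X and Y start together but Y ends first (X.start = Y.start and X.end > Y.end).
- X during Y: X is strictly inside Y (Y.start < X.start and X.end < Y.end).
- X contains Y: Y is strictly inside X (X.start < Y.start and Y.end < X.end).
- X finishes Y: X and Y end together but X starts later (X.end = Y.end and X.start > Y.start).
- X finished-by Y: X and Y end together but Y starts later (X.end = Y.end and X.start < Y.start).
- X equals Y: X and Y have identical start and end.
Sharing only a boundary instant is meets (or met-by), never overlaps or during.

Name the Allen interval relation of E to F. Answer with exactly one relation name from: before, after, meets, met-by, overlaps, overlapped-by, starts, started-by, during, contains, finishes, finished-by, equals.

E = [06:40, 08:10]; F = [08:45, 16:20].
Compare endpoints: E.start < F.start, E.start < F.end, E.end < F.start, E.end < F.end.
That pattern is 'before'.

before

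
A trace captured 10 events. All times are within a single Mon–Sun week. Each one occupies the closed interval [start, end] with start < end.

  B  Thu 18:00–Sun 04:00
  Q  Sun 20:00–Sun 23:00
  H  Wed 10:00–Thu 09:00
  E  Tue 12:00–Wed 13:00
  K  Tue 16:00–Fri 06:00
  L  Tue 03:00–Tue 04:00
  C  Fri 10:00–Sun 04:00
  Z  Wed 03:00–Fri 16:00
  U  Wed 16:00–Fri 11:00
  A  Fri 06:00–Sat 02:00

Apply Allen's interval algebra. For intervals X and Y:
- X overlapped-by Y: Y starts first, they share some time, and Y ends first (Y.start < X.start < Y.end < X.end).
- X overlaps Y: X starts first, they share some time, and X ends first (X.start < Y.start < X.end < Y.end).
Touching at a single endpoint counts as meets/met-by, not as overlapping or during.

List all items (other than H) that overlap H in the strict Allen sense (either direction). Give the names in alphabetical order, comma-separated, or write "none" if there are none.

Target H = [Wed 10:00, Thu 09:00].
A [Fri 06:00, Sat 02:00] → after → no.
B [Thu 18:00, Sun 04:00] → after → no.
C [Fri 10:00, Sun 04:00] → after → no.
E [Tue 12:00, Wed 13:00] → overlaps → yes.
K [Tue 16:00, Fri 06:00] → contains → no.
L [Tue 03:00, Tue 04:00] → before → no.
Q [Sun 20:00, Sun 23:00] → after → no.
U [Wed 16:00, Fri 11:00] → overlapped-by → yes.
Z [Wed 03:00, Fri 16:00] → contains → no.
Result: E, U.

E, U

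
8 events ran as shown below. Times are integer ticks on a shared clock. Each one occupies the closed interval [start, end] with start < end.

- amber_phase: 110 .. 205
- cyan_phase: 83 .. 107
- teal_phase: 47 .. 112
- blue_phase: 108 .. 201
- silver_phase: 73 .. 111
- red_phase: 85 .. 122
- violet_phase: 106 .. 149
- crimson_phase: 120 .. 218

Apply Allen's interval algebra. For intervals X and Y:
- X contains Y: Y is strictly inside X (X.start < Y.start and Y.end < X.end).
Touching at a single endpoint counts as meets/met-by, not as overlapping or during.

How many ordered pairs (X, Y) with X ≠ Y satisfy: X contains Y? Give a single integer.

Checking all 56 ordered pairs for relation 'contains'; matching pairs in alphabetical order:
(silver_phase, cyan_phase): silver_phase contains cyan_phase ✓
(teal_phase, cyan_phase): teal_phase contains cyan_phase ✓
(teal_phase, silver_phase): teal_phase contains silver_phase ✓
Count: 3.

3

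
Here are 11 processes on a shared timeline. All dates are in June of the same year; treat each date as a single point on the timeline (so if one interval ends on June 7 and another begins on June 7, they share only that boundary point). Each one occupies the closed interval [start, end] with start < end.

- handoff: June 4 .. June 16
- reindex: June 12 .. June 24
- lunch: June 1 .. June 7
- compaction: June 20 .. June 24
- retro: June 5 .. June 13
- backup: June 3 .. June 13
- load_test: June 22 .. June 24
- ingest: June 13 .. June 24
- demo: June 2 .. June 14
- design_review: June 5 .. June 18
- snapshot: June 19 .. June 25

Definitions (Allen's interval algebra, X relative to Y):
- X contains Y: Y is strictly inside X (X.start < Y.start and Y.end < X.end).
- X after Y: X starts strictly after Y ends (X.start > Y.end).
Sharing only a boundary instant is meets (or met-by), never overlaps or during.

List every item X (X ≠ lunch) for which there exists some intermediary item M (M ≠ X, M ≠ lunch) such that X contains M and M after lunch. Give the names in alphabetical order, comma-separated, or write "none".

snapshot

Target lunch = [June 1, June 7].
Intermediaries M with M after lunch: compaction, ingest, load_test, reindex, snapshot.
Via compaction — items with X contains compaction: snapshot.
Via ingest — items with X contains ingest: none.
Via load_test — items with X contains load_test: snapshot.
Via reindex — items with X contains reindex: none.
Via snapshot — items with X contains snapshot: none.
Union: snapshot.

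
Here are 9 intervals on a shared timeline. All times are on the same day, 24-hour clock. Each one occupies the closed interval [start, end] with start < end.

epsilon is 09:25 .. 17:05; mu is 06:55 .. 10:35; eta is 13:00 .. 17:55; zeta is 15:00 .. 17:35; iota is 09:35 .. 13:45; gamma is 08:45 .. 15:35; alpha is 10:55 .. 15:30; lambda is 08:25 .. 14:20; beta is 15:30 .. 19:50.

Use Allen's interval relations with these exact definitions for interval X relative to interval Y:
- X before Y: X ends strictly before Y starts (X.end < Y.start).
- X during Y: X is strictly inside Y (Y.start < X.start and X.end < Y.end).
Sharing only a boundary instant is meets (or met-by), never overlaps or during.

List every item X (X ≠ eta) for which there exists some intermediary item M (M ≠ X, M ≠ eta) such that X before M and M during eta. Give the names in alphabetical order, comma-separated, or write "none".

iota, lambda, mu

Target eta = [13:00, 17:55].
Intermediaries M with M during eta: zeta.
Via zeta — items with X before zeta: iota, lambda, mu.
Union: iota, lambda, mu.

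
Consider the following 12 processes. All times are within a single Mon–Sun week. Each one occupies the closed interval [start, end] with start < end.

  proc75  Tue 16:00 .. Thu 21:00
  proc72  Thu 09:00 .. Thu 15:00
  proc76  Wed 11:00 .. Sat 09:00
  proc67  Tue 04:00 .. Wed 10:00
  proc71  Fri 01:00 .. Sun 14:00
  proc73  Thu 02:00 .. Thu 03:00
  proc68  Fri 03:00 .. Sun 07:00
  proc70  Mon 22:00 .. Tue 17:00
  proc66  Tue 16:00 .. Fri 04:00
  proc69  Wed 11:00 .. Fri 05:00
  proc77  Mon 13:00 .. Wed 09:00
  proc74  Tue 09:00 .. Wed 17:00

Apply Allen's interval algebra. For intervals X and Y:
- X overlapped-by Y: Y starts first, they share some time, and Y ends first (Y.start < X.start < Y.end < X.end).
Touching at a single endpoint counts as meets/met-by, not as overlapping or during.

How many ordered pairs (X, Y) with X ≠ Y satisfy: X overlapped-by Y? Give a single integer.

25

Checking all 132 ordered pairs for relation 'overlapped-by'; matching pairs in alphabetical order:
(proc66, proc67): proc66 overlapped-by proc67 ✓
(proc66, proc70): proc66 overlapped-by proc70 ✓
(proc66, proc74): proc66 overlapped-by proc74 ✓
(proc66, proc77): proc66 overlapped-by proc77 ✓
(proc67, proc70): proc67 overlapped-by proc70 ✓
(proc67, proc77): proc67 overlapped-by proc77 ✓
(proc68, proc66): proc68 overlapped-by proc66 ✓
(proc68, proc69): proc68 overlapped-by proc69 ✓
(proc68, proc76): proc68 overlapped-by proc76 ✓
(proc69, proc66): proc69 overlapped-by proc66 ✓
(proc69, proc74): proc69 overlapped-by proc74 ✓
(proc69, proc75): proc69 overlapped-by proc75 ✓
(proc71, proc66): proc71 overlapped-by proc66 ✓
(proc71, proc69): proc71 overlapped-by proc69 ✓
(proc71, proc76): proc71 overlapped-by proc76 ✓
(proc74, proc67): proc74 overlapped-by proc67 ✓
(proc74, proc70): proc74 overlapped-by proc70 ✓
(proc74, proc77): proc74 overlapped-by proc77 ✓
(proc75, proc67): proc75 overlapped-by proc67 ✓
(proc75, proc70): proc75 overlapped-by proc70 ✓
(proc75, proc74): proc75 overlapped-by proc74 ✓
(proc75, proc77): proc75 overlapped-by proc77 ✓
(proc76, proc66): proc76 overlapped-by proc66 ✓
(proc76, proc74): proc76 overlapped-by proc74 ✓
... plus 1 further pairs not listed.
Count: 25.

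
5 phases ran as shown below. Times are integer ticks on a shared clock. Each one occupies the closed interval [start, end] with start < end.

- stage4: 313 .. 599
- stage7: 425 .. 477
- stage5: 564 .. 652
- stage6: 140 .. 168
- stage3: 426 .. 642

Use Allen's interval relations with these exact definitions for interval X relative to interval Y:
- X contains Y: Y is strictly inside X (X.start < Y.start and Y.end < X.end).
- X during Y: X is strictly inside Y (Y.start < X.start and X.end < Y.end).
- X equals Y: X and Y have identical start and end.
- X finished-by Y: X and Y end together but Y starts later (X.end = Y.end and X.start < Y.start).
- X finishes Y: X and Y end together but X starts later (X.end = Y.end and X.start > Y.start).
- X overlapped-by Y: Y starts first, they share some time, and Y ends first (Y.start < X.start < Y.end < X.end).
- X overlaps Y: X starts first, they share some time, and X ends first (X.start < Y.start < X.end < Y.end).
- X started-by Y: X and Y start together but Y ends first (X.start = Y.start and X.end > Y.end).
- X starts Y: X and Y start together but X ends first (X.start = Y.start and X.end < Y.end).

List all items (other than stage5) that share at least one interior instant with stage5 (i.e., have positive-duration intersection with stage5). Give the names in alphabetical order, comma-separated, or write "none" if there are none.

stage3, stage4

Target stage5 = [564, 652].
stage3 [426, 642] → overlaps → yes.
stage4 [313, 599] → overlaps → yes.
stage6 [140, 168] → before → no.
stage7 [425, 477] → before → no.
Result: stage3, stage4.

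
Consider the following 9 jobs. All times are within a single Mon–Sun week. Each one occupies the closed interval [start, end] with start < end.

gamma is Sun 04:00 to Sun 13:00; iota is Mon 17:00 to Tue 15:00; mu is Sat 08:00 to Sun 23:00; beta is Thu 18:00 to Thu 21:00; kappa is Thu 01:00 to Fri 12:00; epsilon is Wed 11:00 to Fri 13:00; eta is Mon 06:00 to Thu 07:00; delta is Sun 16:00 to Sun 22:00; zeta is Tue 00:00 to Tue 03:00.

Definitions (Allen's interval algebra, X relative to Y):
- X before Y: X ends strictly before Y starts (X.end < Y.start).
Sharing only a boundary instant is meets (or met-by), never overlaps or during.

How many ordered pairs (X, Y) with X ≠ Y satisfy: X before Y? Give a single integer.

Checking all 72 ordered pairs for relation 'before'; matching pairs in alphabetical order:
(beta, delta): beta before delta ✓
(beta, gamma): beta before gamma ✓
(beta, mu): beta before mu ✓
(epsilon, delta): epsilon before delta ✓
(epsilon, gamma): epsilon before gamma ✓
(epsilon, mu): epsilon before mu ✓
(eta, beta): eta before beta ✓
(eta, delta): eta before delta ✓
(eta, gamma): eta before gamma ✓
(eta, mu): eta before mu ✓
(gamma, delta): gamma before delta ✓
(iota, beta): iota before beta ✓
(iota, delta): iota before delta ✓
(iota, epsilon): iota before epsilon ✓
(iota, gamma): iota before gamma ✓
(iota, kappa): iota before kappa ✓
(iota, mu): iota before mu ✓
(kappa, delta): kappa before delta ✓
(kappa, gamma): kappa before gamma ✓
(kappa, mu): kappa before mu ✓
(zeta, beta): zeta before beta ✓
(zeta, delta): zeta before delta ✓
(zeta, epsilon): zeta before epsilon ✓
(zeta, gamma): zeta before gamma ✓
... plus 2 further pairs not listed.
Count: 26.

26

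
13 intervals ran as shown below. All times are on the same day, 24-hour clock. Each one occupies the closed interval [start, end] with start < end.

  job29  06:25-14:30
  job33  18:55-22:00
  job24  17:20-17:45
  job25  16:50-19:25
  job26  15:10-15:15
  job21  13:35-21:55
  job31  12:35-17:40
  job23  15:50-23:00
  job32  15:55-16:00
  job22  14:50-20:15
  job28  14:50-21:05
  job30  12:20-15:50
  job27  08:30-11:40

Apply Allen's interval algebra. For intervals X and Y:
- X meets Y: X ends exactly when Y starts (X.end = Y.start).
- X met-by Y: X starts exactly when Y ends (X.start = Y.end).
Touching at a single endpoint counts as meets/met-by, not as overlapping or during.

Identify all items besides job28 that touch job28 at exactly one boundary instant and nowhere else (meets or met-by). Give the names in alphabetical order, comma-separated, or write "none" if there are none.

none

Target job28 = [14:50, 21:05].
job21 [13:35, 21:55] → contains → no.
job22 [14:50, 20:15] → starts → no.
job23 [15:50, 23:00] → overlapped-by → no.
job24 [17:20, 17:45] → during → no.
job25 [16:50, 19:25] → during → no.
job26 [15:10, 15:15] → during → no.
job27 [08:30, 11:40] → before → no.
job29 [06:25, 14:30] → before → no.
job30 [12:20, 15:50] → overlaps → no.
job31 [12:35, 17:40] → overlaps → no.
job32 [15:55, 16:00] → during → no.
job33 [18:55, 22:00] → overlapped-by → no.
Result: none.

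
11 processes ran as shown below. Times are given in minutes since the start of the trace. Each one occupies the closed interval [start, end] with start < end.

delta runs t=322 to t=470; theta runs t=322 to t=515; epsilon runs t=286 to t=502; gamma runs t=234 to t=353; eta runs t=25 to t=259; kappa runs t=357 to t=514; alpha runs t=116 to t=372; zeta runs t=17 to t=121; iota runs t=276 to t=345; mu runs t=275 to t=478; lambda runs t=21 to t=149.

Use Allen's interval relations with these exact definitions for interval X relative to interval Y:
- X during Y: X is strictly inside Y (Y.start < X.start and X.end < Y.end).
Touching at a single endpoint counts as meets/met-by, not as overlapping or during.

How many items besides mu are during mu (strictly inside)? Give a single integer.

Target mu = [t=275, t=478].
alpha [t=116, t=372] → overlaps → no.
delta [t=322, t=470] → during → counts.
epsilon [t=286, t=502] → overlapped-by → no.
eta [t=25, t=259] → before → no.
gamma [t=234, t=353] → overlaps → no.
iota [t=276, t=345] → during → counts.
kappa [t=357, t=514] → overlapped-by → no.
lambda [t=21, t=149] → before → no.
theta [t=322, t=515] → overlapped-by → no.
zeta [t=17, t=121] → before → no.
Total: 2.

2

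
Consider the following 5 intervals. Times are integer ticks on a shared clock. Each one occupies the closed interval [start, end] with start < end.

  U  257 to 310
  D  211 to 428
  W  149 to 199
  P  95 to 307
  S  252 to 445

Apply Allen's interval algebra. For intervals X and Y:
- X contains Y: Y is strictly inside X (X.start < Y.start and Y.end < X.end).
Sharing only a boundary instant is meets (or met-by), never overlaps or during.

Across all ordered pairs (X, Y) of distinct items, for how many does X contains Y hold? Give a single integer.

Checking all 20 ordered pairs for relation 'contains'; matching pairs in alphabetical order:
(D, U): D contains U ✓
(P, W): P contains W ✓
(S, U): S contains U ✓
Count: 3.

3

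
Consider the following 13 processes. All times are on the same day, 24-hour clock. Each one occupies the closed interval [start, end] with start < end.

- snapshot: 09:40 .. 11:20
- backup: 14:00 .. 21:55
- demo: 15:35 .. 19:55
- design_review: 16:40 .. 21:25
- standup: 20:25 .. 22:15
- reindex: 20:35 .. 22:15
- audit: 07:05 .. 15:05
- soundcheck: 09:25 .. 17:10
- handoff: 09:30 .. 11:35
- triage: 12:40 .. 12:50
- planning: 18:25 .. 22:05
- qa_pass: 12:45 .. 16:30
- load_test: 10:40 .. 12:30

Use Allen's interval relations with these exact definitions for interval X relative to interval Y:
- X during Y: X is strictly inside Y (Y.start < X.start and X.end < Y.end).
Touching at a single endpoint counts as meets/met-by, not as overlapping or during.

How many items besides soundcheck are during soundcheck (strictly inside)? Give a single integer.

Target soundcheck = [09:25, 17:10].
audit [07:05, 15:05] → overlaps → no.
backup [14:00, 21:55] → overlapped-by → no.
demo [15:35, 19:55] → overlapped-by → no.
design_review [16:40, 21:25] → overlapped-by → no.
handoff [09:30, 11:35] → during → counts.
load_test [10:40, 12:30] → during → counts.
planning [18:25, 22:05] → after → no.
qa_pass [12:45, 16:30] → during → counts.
reindex [20:35, 22:15] → after → no.
snapshot [09:40, 11:20] → during → counts.
standup [20:25, 22:15] → after → no.
triage [12:40, 12:50] → during → counts.
Total: 5.

5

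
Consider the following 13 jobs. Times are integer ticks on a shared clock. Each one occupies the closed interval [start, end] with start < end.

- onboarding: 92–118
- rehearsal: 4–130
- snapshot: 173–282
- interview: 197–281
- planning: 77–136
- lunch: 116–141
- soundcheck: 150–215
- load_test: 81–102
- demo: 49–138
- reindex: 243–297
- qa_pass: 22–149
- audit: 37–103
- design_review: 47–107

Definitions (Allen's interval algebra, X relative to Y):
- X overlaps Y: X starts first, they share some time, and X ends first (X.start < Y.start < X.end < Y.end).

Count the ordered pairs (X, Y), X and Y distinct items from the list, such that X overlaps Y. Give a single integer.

19

Checking all 156 ordered pairs for relation 'overlaps'; matching pairs in alphabetical order:
(audit, demo): audit overlaps demo ✓
(audit, design_review): audit overlaps design_review ✓
(audit, onboarding): audit overlaps onboarding ✓
(audit, planning): audit overlaps planning ✓
(demo, lunch): demo overlaps lunch ✓
(design_review, demo): design_review overlaps demo ✓
(design_review, onboarding): design_review overlaps onboarding ✓
(design_review, planning): design_review overlaps planning ✓
(interview, reindex): interview overlaps reindex ✓
(load_test, onboarding): load_test overlaps onboarding ✓
(onboarding, lunch): onboarding overlaps lunch ✓
(planning, lunch): planning overlaps lunch ✓
(rehearsal, demo): rehearsal overlaps demo ✓
(rehearsal, lunch): rehearsal overlaps lunch ✓
(rehearsal, planning): rehearsal overlaps planning ✓
(rehearsal, qa_pass): rehearsal overlaps qa_pass ✓
(snapshot, reindex): snapshot overlaps reindex ✓
(soundcheck, interview): soundcheck overlaps interview ✓
(soundcheck, snapshot): soundcheck overlaps snapshot ✓
Count: 19.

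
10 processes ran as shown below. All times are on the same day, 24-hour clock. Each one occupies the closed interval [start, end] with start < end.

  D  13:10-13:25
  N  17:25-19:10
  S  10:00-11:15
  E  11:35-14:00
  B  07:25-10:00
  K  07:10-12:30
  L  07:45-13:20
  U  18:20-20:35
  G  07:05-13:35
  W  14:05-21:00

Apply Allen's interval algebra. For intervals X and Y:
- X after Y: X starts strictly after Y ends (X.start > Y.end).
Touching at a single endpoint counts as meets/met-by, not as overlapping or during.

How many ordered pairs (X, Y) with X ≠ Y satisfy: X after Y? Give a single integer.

Checking all 90 ordered pairs for relation 'after'; matching pairs in alphabetical order:
(D, B): D after B ✓
(D, K): D after K ✓
(D, S): D after S ✓
(E, B): E after B ✓
(E, S): E after S ✓
(N, B): N after B ✓
(N, D): N after D ✓
(N, E): N after E ✓
(N, G): N after G ✓
(N, K): N after K ✓
(N, L): N after L ✓
(N, S): N after S ✓
(U, B): U after B ✓
(U, D): U after D ✓
(U, E): U after E ✓
(U, G): U after G ✓
(U, K): U after K ✓
(U, L): U after L ✓
(U, S): U after S ✓
(W, B): W after B ✓
(W, D): W after D ✓
(W, E): W after E ✓
(W, G): W after G ✓
(W, K): W after K ✓
... plus 2 further pairs not listed.
Count: 26.

26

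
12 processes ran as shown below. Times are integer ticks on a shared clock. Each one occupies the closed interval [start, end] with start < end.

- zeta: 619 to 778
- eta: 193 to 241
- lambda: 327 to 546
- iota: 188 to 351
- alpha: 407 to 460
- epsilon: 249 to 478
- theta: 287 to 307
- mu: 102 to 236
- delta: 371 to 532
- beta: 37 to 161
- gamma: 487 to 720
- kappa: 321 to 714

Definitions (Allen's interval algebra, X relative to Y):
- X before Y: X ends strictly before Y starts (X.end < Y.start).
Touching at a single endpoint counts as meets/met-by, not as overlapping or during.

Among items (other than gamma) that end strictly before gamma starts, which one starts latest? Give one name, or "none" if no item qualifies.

Target gamma = [487, 720].
alpha [407, 460] → before → candidate.
beta [37, 161] → before → candidate.
delta [371, 532] → overlaps → excluded.
epsilon [249, 478] → before → candidate.
eta [193, 241] → before → candidate.
iota [188, 351] → before → candidate.
kappa [321, 714] → overlaps → excluded.
lambda [327, 546] → overlaps → excluded.
mu [102, 236] → before → candidate.
theta [287, 307] → before → candidate.
zeta [619, 778] → overlapped-by → excluded.
Among candidates, latest start is 407 → alpha.

alpha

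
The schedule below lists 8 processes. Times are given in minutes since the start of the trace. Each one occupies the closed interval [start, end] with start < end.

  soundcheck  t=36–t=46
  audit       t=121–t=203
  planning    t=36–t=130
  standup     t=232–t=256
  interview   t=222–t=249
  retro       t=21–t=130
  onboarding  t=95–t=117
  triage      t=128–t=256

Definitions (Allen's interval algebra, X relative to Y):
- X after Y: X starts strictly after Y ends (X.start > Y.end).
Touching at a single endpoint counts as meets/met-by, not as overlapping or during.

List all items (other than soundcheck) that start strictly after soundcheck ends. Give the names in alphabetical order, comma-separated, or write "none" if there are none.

audit, interview, onboarding, standup, triage

Target soundcheck = [t=36, t=46].
audit [t=121, t=203] → after → yes.
interview [t=222, t=249] → after → yes.
onboarding [t=95, t=117] → after → yes.
planning [t=36, t=130] → started-by → no.
retro [t=21, t=130] → contains → no.
standup [t=232, t=256] → after → yes.
triage [t=128, t=256] → after → yes.
Result: audit, interview, onboarding, standup, triage.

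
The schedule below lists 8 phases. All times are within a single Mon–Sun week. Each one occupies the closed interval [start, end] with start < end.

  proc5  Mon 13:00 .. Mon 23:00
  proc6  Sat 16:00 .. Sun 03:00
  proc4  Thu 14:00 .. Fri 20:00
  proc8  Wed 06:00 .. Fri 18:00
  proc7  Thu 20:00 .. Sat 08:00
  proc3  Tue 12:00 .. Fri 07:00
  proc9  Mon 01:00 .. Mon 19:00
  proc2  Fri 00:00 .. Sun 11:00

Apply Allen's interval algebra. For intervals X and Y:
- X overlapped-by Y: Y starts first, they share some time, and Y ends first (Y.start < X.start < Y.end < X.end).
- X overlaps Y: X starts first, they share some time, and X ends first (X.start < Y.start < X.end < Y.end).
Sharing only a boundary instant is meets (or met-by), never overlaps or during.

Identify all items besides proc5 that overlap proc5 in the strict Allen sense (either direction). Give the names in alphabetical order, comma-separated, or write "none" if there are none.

proc9

Target proc5 = [Mon 13:00, Mon 23:00].
proc2 [Fri 00:00, Sun 11:00] → after → no.
proc3 [Tue 12:00, Fri 07:00] → after → no.
proc4 [Thu 14:00, Fri 20:00] → after → no.
proc6 [Sat 16:00, Sun 03:00] → after → no.
proc7 [Thu 20:00, Sat 08:00] → after → no.
proc8 [Wed 06:00, Fri 18:00] → after → no.
proc9 [Mon 01:00, Mon 19:00] → overlaps → yes.
Result: proc9.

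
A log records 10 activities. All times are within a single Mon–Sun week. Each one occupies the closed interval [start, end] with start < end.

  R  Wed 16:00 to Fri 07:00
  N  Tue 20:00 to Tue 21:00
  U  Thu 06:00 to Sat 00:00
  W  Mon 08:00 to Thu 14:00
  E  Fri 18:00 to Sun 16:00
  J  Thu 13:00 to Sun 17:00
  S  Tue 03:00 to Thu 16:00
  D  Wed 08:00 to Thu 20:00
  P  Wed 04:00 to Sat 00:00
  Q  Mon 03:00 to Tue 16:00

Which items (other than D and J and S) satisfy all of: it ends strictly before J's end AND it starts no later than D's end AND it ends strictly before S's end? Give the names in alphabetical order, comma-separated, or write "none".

Conditions: its end is strictly before J's end (X.end < Sun 17:00) AND its start is no later than D's end (X.start <= Thu 20:00) AND its end is strictly before S's end (X.end < Thu 16:00).
E: end Sun 16:00 < Sun 17:00? ✓; start Fri 18:00 <= Thu 20:00? ✗; end Sun 16:00 < Thu 16:00? ✗ → no.
N: end Tue 21:00 < Sun 17:00? ✓; start Tue 20:00 <= Thu 20:00? ✓; end Tue 21:00 < Thu 16:00? ✓ → yes.
P: end Sat 00:00 < Sun 17:00? ✓; start Wed 04:00 <= Thu 20:00? ✓; end Sat 00:00 < Thu 16:00? ✗ → no.
Q: end Tue 16:00 < Sun 17:00? ✓; start Mon 03:00 <= Thu 20:00? ✓; end Tue 16:00 < Thu 16:00? ✓ → yes.
R: end Fri 07:00 < Sun 17:00? ✓; start Wed 16:00 <= Thu 20:00? ✓; end Fri 07:00 < Thu 16:00? ✗ → no.
U: end Sat 00:00 < Sun 17:00? ✓; start Thu 06:00 <= Thu 20:00? ✓; end Sat 00:00 < Thu 16:00? ✗ → no.
W: end Thu 14:00 < Sun 17:00? ✓; start Mon 08:00 <= Thu 20:00? ✓; end Thu 14:00 < Thu 16:00? ✓ → yes.
Result: N, Q, W.

N, Q, W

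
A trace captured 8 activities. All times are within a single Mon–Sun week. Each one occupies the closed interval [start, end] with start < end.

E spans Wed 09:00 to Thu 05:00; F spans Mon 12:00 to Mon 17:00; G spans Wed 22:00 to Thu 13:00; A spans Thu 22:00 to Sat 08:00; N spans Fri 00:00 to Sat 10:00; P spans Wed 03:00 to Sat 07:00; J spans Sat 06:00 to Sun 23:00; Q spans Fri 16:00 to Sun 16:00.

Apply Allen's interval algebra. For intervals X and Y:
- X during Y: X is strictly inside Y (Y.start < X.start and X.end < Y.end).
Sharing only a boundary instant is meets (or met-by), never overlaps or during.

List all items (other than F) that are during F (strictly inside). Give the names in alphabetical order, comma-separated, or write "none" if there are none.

Target F = [Mon 12:00, Mon 17:00].
A [Thu 22:00, Sat 08:00] → after → no.
E [Wed 09:00, Thu 05:00] → after → no.
G [Wed 22:00, Thu 13:00] → after → no.
J [Sat 06:00, Sun 23:00] → after → no.
N [Fri 00:00, Sat 10:00] → after → no.
P [Wed 03:00, Sat 07:00] → after → no.
Q [Fri 16:00, Sun 16:00] → after → no.
Result: none.

none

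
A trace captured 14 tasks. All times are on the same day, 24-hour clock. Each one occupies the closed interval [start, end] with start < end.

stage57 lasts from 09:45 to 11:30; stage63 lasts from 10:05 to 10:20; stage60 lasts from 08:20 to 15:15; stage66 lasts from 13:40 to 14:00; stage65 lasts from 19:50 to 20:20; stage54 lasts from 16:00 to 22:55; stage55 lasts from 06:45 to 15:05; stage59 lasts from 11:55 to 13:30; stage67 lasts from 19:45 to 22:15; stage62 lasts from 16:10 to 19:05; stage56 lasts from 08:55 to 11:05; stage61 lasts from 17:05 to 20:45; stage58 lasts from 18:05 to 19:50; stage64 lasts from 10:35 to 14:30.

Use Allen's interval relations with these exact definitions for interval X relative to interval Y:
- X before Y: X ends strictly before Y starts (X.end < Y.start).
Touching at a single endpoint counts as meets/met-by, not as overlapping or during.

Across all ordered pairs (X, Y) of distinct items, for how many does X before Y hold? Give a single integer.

Checking all 182 ordered pairs for relation 'before'; matching pairs in alphabetical order:
(stage55, stage54): stage55 before stage54 ✓
(stage55, stage58): stage55 before stage58 ✓
(stage55, stage61): stage55 before stage61 ✓
(stage55, stage62): stage55 before stage62 ✓
(stage55, stage65): stage55 before stage65 ✓
(stage55, stage67): stage55 before stage67 ✓
(stage56, stage54): stage56 before stage54 ✓
(stage56, stage58): stage56 before stage58 ✓
(stage56, stage59): stage56 before stage59 ✓
(stage56, stage61): stage56 before stage61 ✓
(stage56, stage62): stage56 before stage62 ✓
(stage56, stage65): stage56 before stage65 ✓
(stage56, stage66): stage56 before stage66 ✓
(stage56, stage67): stage56 before stage67 ✓
(stage57, stage54): stage57 before stage54 ✓
(stage57, stage58): stage57 before stage58 ✓
(stage57, stage59): stage57 before stage59 ✓
(stage57, stage61): stage57 before stage61 ✓
(stage57, stage62): stage57 before stage62 ✓
(stage57, stage65): stage57 before stage65 ✓
(stage57, stage66): stage57 before stage66 ✓
(stage57, stage67): stage57 before stage67 ✓
(stage59, stage54): stage59 before stage54 ✓
(stage59, stage58): stage59 before stage58 ✓
... plus 34 further pairs not listed.
Count: 58.

58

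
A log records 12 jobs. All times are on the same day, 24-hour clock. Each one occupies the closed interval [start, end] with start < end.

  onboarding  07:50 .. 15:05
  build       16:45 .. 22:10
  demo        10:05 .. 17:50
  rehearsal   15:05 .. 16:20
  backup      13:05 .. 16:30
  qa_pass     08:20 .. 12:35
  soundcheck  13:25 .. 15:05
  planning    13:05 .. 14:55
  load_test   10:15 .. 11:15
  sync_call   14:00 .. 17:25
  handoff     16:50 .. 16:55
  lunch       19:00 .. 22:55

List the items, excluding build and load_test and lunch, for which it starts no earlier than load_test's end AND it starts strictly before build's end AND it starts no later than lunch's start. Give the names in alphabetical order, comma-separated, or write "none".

backup, handoff, planning, rehearsal, soundcheck, sync_call

Conditions: its start is no earlier than load_test's end (X.start >= 11:15) AND its start is strictly before build's end (X.start < 22:10) AND its start is no later than lunch's start (X.start <= 19:00).
backup: start 13:05 >= 11:15? ✓; start 13:05 < 22:10? ✓; start 13:05 <= 19:00? ✓ → yes.
demo: start 10:05 >= 11:15? ✗; start 10:05 < 22:10? ✓; start 10:05 <= 19:00? ✓ → no.
handoff: start 16:50 >= 11:15? ✓; start 16:50 < 22:10? ✓; start 16:50 <= 19:00? ✓ → yes.
onboarding: start 07:50 >= 11:15? ✗; start 07:50 < 22:10? ✓; start 07:50 <= 19:00? ✓ → no.
planning: start 13:05 >= 11:15? ✓; start 13:05 < 22:10? ✓; start 13:05 <= 19:00? ✓ → yes.
qa_pass: start 08:20 >= 11:15? ✗; start 08:20 < 22:10? ✓; start 08:20 <= 19:00? ✓ → no.
rehearsal: start 15:05 >= 11:15? ✓; start 15:05 < 22:10? ✓; start 15:05 <= 19:00? ✓ → yes.
soundcheck: start 13:25 >= 11:15? ✓; start 13:25 < 22:10? ✓; start 13:25 <= 19:00? ✓ → yes.
sync_call: start 14:00 >= 11:15? ✓; start 14:00 < 22:10? ✓; start 14:00 <= 19:00? ✓ → yes.
Result: backup, handoff, planning, rehearsal, soundcheck, sync_call.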